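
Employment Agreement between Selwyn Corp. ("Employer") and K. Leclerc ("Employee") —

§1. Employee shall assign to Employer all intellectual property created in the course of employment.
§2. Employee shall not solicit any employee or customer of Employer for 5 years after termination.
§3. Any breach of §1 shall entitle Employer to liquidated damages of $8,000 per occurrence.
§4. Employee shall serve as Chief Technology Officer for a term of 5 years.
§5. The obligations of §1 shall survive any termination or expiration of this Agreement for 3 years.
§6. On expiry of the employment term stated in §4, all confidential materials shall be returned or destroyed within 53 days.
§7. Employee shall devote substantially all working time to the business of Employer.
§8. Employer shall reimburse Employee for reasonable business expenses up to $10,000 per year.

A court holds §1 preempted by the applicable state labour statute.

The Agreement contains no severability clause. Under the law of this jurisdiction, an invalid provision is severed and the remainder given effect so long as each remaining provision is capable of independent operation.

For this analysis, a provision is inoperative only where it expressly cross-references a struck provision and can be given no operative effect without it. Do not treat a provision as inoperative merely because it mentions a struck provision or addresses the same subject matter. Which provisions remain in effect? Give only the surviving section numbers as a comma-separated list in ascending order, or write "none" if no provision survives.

2, 4, 6, 7, 8

§1 is struck. §3 has no operative effect of its own apart from §1 and is therefore inoperative. §5 merely fixes the survival period for §1; with §1 gone it has nothing to operate on and falls away. Under the stated default rule, only provisions that cannot operate independently fall away; the rest are enforced. §2, §4, §6, §7, and §8 remain in effect.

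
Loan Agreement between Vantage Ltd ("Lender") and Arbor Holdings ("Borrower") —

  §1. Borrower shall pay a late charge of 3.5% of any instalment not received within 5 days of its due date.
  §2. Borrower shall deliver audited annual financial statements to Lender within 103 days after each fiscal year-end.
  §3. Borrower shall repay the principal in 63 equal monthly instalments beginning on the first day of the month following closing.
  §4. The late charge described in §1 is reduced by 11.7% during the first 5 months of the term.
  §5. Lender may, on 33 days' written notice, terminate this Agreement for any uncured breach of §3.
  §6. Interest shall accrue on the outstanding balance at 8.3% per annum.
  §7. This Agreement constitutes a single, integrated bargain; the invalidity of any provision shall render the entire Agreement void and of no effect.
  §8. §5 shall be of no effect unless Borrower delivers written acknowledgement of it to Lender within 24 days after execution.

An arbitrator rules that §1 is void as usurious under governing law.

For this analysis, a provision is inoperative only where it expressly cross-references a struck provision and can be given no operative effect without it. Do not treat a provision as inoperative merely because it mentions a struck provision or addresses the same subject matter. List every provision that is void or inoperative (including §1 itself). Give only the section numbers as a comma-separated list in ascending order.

1, 2, 3, 4, 5, 6, 7, 8

§1 is struck. §4 operates only by reference to §1, so it falls with §1. §7 provides that the Agreement is not severable, so the invalidity of any one provision voids the entire Agreement. No provision of the Agreement survives.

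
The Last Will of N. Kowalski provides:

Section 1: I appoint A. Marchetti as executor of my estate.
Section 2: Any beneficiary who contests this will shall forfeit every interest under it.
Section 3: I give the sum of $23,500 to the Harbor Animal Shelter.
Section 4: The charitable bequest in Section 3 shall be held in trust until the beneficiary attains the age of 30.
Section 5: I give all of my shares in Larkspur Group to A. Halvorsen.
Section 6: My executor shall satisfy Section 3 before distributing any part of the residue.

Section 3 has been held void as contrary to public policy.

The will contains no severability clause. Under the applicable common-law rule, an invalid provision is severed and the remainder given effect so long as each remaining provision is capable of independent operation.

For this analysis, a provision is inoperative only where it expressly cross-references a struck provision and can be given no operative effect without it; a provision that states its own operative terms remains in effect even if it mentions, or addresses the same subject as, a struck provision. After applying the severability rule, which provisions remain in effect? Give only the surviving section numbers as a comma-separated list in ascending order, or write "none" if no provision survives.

Section 3 is struck. The only function of Section 4 is the trust for Section 3, so it cannot stand once Section 3 is removed. Section 6 operates only by reference to Section 3, so it falls with Section 3. Under the stated default rule, only provisions that cannot operate independently fall away; the rest are enforced. Section 1, Section 2, and Section 5 remain in effect.

1, 2, 5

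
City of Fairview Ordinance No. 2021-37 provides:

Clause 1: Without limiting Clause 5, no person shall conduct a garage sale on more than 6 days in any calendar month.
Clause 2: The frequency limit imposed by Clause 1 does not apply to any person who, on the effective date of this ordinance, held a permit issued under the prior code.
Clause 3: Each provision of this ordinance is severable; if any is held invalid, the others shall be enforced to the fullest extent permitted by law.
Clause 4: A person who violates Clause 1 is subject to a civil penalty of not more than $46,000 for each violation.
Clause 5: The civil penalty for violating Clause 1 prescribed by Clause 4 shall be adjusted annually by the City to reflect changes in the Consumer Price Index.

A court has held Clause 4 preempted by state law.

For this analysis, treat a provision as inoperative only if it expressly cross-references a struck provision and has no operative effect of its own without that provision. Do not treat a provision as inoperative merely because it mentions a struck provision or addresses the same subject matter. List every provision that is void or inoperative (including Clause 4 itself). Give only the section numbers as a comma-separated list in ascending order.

4, 5

Clause 4 is struck. Clause 5 has no operative effect of its own apart from Clause 4 and is therefore inoperative. Clause 1 mentions Clause 5 but its own obligation stands independently of Clause 5, so Clause 1 is not affected. Clause 3 is a severability clause and preserves every provision that can still be given independent effect. Clause 1, Clause 2, and Clause 3 remain in effect.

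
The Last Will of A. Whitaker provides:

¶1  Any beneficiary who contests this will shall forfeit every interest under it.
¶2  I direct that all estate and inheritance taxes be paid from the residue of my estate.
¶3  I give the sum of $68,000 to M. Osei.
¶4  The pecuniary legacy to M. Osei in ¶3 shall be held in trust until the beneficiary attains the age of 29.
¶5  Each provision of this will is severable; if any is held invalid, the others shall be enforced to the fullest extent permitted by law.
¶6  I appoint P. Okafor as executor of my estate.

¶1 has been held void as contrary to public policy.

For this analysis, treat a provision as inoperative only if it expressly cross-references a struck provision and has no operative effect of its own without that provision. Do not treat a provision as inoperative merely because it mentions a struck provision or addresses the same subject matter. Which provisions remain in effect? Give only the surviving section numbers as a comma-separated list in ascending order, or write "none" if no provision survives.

2, 3, 4, 5, 6

¶1 is struck. No other provision's operative terms depend on ¶1. ¶5 is a severability clause and preserves every provision that can still be given independent effect. The provisions still in force are ¶2, ¶3, ¶4, ¶5, and ¶6.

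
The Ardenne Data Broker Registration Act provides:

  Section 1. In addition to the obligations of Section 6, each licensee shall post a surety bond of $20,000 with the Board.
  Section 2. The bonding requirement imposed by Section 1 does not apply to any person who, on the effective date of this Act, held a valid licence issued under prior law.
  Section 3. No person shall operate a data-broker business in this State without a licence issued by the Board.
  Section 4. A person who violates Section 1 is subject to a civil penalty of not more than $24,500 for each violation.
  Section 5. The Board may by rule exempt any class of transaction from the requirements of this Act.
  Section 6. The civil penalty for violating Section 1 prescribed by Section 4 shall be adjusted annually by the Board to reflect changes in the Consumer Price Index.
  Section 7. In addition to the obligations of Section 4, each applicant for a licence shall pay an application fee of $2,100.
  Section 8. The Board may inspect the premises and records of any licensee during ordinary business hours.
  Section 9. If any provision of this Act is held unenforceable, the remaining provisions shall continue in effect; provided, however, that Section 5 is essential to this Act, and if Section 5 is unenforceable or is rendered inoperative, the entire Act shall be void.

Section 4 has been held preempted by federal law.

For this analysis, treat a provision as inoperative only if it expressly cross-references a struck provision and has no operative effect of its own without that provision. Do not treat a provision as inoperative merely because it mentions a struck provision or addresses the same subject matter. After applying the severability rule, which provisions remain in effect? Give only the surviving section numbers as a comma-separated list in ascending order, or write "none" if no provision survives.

Section 4 is struck. The whole of Section 6 is the indexation of the civil penalty for violating Section 1, defined by reference to Section 4, so Section 6 cannot stand once Section 4 is removed. Section 1 mentions Section 6 but its own obligation stands independently of Section 6, so Section 1 is not affected. Although Section 7 refers to Section 4, its operative terms do not depend on Section 4, so it remains in effect. Section 9 makes Section 5 an essential term, but Section 5 is unaffected, so the severability proviso in Section 9 preserves the remaining provisions. The provisions still in force are Section 1, Section 2, Section 3, Section 5, Section 7, Section 8, and Section 9.

1, 2, 3, 5, 7, 8, 9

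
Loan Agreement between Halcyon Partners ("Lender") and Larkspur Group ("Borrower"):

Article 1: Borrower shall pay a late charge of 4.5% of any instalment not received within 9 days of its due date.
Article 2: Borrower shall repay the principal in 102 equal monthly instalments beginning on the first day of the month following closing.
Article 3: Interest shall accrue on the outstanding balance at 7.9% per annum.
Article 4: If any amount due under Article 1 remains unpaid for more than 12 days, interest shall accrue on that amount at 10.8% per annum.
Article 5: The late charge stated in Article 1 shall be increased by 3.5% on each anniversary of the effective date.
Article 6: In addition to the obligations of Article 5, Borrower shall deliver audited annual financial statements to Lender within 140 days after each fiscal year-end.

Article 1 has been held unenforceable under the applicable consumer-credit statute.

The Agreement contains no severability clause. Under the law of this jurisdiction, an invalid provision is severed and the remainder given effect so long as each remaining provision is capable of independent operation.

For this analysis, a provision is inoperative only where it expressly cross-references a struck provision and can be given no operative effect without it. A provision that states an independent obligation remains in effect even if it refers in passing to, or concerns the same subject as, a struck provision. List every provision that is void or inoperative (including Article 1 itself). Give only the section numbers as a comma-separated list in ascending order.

Article 1 is struck. The whole of Article 4 is the default interest on the late charge, defined by reference to Article 1, so Article 4 cannot stand once Article 1 is removed. Article 5 has no operative effect of its own apart from Article 1 and is therefore inoperative. Article 6 mentions Article 5 but its own obligation stands independently of Article 5, so Article 6 is not affected. Under the stated default rule, only provisions that cannot operate independently fall away; the rest are enforced. The provisions still in force are Article 2, Article 3, and Article 6.

1, 4, 5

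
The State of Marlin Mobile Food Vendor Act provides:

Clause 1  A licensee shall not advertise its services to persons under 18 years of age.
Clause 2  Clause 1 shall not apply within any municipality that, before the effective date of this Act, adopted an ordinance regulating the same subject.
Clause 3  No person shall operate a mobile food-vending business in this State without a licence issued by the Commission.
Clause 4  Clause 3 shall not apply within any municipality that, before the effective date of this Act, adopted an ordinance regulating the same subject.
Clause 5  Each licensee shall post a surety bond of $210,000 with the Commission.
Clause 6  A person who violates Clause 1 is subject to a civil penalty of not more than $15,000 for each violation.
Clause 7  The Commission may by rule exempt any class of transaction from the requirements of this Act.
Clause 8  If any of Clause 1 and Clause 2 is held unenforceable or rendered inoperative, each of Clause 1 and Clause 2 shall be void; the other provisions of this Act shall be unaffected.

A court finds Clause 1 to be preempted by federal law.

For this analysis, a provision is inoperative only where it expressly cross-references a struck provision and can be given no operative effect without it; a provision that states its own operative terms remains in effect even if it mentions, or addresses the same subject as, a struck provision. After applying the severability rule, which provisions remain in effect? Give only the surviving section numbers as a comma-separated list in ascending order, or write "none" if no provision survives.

Clause 1 is struck. Clause 2 has no operative effect of its own apart from Clause 1 and is therefore inoperative. Clause 6 has no operative effect of its own apart from Clause 1 and is therefore inoperative. Clause 8 declares Clause 1 and Clause 2 mutually dependent; since one of them has fallen, all of them are of no effect. The remainder continues in force under Clause 8. That leaves Clause 3, Clause 4, Clause 5, Clause 7, and Clause 8 in effect.

3, 4, 5, 7, 8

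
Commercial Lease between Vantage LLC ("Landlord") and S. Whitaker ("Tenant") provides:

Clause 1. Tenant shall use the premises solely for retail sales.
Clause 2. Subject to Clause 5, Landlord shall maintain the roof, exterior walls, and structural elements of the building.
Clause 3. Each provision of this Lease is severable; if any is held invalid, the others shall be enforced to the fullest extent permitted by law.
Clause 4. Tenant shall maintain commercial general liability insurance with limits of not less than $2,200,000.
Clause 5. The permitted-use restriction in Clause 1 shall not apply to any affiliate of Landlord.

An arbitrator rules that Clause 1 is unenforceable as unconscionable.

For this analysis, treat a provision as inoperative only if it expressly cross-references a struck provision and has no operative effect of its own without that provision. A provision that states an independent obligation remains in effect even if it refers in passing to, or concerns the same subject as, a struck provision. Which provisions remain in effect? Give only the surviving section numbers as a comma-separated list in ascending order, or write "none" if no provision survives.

2, 3, 4

Clause 1 is struck. Clause 5 has no operative effect of its own apart from Clause 1 and is therefore inoperative. Clause 2 mentions Clause 5 but its own obligation stands independently of Clause 5, so Clause 2 is not affected. Clause 3 is a severability clause and preserves every provision that can still be given independent effect. The provisions still in force are Clause 2, Clause 3, and Clause 4.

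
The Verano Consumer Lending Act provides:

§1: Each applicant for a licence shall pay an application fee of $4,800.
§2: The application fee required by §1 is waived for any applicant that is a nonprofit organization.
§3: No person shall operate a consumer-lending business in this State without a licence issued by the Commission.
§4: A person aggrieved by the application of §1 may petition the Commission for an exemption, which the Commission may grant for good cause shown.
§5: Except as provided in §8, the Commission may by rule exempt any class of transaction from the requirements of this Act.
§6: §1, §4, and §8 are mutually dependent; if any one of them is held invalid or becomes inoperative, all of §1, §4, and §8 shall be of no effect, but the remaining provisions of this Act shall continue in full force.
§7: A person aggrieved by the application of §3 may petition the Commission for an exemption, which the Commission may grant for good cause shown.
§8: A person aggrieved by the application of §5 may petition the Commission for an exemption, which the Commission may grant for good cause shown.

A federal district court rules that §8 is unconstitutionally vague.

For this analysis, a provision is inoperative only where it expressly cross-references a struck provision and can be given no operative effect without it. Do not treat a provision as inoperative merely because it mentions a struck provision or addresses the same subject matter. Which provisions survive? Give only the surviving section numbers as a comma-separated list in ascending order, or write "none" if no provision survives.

§8 is struck. Although §5 refers to §8, its operative terms do not depend on §8, so it remains in effect. Nothing else in the Act is defined by reference to §8. §6 declares §1, §4, and §8 mutually dependent; since one of them has fallen, all of them are of no effect. That brings down §1 and §4 as well. §2 in turn depends solely on a provision now struck and likewise falls. The remainder continues in force under §6. The provisions still in force are §3, §5, §6, and §7.

3, 5, 6, 7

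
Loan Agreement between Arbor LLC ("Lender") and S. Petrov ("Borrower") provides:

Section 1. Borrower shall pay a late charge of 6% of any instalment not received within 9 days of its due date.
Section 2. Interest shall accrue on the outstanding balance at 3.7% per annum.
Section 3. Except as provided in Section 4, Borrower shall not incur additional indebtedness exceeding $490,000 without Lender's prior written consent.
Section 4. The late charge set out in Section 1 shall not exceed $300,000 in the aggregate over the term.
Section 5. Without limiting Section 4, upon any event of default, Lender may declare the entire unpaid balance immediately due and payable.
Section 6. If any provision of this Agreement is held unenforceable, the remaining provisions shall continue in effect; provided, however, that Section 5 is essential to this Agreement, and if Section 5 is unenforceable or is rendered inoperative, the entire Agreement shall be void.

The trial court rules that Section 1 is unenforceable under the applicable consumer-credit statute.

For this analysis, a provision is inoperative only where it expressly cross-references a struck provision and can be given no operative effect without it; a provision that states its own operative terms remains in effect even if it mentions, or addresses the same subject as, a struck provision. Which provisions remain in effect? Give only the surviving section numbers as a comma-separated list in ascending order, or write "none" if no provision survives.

Section 1 is struck. Section 4 does nothing except set the aggregate cap on the late charge by reference to Section 1; with Section 1 gone it has no independent effect and is inoperative. Section 3 mentions Section 4 but its own obligation stands independently of Section 4, so Section 3 is not affected. Although Section 5 refers to Section 4, its operative terms do not depend on Section 4, so it remains in effect. Section 6 makes Section 5 an essential term, but Section 5 is unaffected, so the severability proviso in Section 6 preserves the remaining provisions. Section 2, Section 3, Section 5, and Section 6 remain in effect.

2, 3, 5, 6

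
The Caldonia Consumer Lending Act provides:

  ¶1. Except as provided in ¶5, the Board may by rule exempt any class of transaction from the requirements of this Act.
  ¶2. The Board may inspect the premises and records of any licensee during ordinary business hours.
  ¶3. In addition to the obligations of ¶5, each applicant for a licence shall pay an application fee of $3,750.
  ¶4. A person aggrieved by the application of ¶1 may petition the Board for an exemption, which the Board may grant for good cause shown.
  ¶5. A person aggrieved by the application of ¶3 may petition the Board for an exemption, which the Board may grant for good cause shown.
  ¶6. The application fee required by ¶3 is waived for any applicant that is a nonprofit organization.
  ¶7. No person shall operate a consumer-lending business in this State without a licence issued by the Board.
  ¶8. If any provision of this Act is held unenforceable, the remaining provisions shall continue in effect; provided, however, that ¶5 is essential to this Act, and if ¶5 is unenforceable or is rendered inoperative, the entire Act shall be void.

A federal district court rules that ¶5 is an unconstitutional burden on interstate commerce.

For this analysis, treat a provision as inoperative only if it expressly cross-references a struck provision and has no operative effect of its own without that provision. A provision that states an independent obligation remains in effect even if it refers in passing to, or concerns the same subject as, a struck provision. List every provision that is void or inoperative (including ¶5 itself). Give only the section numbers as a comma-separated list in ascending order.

1, 2, 3, 4, 5, 6, 7, 8

¶5 is struck. No other provision's operative terms depend on ¶5. ¶8 makes ¶5 an essential term, and ¶5 is the provision held invalid; under ¶8, the entire Act is therefore void. No provision of the Act survives.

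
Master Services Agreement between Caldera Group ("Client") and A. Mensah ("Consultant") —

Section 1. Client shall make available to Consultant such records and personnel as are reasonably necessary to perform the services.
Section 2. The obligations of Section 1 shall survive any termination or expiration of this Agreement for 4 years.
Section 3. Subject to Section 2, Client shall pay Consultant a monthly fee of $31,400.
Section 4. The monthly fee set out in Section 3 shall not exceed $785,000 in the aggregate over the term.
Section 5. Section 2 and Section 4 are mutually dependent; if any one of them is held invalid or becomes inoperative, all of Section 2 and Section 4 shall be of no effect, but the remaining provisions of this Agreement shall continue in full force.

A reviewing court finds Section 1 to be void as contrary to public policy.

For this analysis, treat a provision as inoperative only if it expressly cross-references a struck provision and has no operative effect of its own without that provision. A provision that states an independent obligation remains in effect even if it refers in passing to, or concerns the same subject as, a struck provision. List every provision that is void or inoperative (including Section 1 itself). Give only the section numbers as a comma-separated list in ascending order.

Section 1 is struck. Section 2 merely fixes the survival period for Section 1; with Section 1 gone it has nothing to operate on and falls away. Although Section 3 refers to Section 2, its operative terms do not depend on Section 2, so it remains in effect. Section 5 declares Section 2 and Section 4 mutually dependent; since one of them has fallen, all of them are of no effect. That brings down Section 4 as well. The remainder continues in force under Section 5. Section 3 and Section 5 remain in effect.

1, 2, 4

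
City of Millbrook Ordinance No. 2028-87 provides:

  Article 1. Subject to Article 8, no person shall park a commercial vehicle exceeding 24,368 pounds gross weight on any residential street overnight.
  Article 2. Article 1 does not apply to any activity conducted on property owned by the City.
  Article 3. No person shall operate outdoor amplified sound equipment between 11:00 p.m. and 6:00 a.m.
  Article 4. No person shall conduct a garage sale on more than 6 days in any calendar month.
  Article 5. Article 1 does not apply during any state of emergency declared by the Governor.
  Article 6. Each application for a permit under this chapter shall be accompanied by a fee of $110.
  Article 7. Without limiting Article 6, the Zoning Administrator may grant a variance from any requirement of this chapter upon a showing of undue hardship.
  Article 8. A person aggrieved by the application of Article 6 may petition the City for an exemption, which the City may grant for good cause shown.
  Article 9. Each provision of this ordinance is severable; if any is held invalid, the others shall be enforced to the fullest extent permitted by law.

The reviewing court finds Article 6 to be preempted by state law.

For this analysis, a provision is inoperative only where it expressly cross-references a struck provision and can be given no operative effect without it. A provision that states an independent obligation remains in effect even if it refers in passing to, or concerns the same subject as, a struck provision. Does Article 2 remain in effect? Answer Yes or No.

Article 6 is struck. Article 8 merely fixes the exemption procedure for Article 6; with Article 6 gone it has nothing to operate on and falls away. Article 7 mentions Article 6 but its own obligation stands independently of Article 6, so Article 7 is not affected. Although Article 1 refers to Article 8, its operative terms do not depend on Article 8, so it remains in effect. Article 9 is a severability clause and preserves every provision that can still be given independent effect. The provisions still in force are Article 1, Article 2, Article 3, Article 4, Article 5, Article 7, and Article 9. Article 2 is among the surviving provisions, so the answer is yes.

Yes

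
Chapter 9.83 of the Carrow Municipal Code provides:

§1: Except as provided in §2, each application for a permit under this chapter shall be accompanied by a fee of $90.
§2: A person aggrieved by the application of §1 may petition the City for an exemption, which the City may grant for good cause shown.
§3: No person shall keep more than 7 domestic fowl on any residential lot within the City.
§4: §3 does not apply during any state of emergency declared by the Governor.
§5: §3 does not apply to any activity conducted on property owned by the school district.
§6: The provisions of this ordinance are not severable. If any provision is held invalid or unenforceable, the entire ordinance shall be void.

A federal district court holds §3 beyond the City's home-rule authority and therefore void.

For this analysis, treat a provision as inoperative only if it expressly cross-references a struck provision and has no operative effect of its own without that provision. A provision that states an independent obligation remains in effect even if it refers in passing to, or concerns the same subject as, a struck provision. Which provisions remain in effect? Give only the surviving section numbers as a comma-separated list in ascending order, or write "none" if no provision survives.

§3 is struck. The only function of §4 is the emergency suspension of §3, so it cannot stand once §3 is removed. §5 operates only by reference to §3, so it falls with §3. §6 provides that the ordinance is not severable, so the invalidity of any one provision voids the entire ordinance. No provision of the ordinance survives.

none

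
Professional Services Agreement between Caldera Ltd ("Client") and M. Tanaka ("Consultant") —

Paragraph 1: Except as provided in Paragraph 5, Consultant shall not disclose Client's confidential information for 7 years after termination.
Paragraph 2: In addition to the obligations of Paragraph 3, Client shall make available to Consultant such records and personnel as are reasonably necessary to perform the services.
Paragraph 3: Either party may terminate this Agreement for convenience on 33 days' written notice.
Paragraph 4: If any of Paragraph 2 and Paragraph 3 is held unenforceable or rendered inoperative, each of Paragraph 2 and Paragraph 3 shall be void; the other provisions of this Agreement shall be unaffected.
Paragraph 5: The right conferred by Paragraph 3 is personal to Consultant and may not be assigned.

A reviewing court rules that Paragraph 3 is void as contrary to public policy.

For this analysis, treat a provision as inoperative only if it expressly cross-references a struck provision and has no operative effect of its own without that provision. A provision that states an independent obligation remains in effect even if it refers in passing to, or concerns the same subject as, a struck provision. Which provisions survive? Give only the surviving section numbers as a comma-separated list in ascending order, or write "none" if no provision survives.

1, 4

Paragraph 3 is struck. Paragraph 5 operates only by reference to Paragraph 3, so it falls with Paragraph 3. Although Paragraph 1 refers to Paragraph 5, its operative terms do not depend on Paragraph 5, so it remains in effect. Paragraph 4 declares Paragraph 2 and Paragraph 3 mutually dependent; since one of them has fallen, all of them are of no effect. That brings down Paragraph 2 as well. The remainder continues in force under Paragraph 4. Paragraph 1 and Paragraph 4 remain in effect.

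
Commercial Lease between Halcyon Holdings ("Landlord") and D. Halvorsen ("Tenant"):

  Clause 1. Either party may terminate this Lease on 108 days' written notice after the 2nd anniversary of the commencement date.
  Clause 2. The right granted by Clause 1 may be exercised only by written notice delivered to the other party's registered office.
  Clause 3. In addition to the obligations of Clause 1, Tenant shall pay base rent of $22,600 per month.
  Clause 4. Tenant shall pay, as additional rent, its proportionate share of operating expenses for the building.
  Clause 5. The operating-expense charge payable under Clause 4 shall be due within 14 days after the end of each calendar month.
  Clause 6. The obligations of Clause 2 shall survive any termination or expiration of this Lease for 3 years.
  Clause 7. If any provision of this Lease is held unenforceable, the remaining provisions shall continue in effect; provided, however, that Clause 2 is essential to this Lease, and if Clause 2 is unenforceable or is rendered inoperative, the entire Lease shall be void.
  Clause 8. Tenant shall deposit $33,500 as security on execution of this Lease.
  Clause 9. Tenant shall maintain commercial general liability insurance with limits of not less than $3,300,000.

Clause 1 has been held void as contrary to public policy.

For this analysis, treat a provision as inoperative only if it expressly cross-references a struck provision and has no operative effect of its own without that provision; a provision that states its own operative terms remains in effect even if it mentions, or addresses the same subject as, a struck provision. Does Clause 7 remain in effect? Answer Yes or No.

Clause 1 is struck. Clause 2 has no operative effect of its own apart from Clause 1 and is therefore inoperative. Clause 6 merely fixes the survival period for Clause 2; with Clause 2 gone it has nothing to operate on and falls away. Clause 7 makes Clause 2 an essential term, and Clause 2 has been rendered inoperative by the cascade; under Clause 7, the entire Lease is therefore void. No provision of the Lease survives. Clause 7 is among the inoperative provisions, so the answer is no.

No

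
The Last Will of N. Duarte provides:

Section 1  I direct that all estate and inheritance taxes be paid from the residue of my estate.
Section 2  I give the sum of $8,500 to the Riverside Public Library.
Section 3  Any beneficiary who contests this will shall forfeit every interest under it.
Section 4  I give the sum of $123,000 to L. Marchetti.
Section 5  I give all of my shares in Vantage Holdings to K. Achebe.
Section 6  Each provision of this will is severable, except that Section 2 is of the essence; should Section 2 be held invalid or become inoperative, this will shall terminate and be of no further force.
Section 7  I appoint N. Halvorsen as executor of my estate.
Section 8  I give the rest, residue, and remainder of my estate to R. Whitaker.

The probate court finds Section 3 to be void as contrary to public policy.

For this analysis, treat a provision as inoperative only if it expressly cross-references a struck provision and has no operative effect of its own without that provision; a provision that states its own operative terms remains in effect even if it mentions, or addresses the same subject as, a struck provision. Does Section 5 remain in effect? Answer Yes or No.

Yes

Section 3 is struck. No other provision's operative terms depend on Section 3. Section 6 makes Section 2 an essential term, but Section 2 is unaffected, so the severability proviso in Section 6 preserves the remaining provisions. The provisions still in force are Section 1, Section 2, Section 4, Section 5, Section 6, Section 7, and Section 8. Section 5 is among the surviving provisions, so the answer is yes.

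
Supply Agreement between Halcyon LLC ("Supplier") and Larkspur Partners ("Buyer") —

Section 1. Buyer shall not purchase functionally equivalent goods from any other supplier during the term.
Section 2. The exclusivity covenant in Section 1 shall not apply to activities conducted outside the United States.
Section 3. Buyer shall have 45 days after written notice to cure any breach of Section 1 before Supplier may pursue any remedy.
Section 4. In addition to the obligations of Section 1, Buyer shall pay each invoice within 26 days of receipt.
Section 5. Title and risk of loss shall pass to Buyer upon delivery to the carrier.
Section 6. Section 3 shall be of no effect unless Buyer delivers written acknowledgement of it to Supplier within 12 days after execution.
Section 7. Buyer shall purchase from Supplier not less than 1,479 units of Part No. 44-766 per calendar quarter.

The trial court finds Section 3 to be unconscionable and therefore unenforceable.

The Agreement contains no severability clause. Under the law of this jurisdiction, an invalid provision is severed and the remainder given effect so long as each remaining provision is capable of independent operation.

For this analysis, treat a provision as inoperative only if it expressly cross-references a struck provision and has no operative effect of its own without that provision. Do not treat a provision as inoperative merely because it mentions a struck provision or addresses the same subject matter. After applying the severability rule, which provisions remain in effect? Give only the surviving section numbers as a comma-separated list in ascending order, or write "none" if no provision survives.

1, 2, 4, 5, 7

Section 3 is struck. The only function of Section 6 is the acknowledgement condition for Section 3, so it cannot stand once Section 3 is removed. With no severability clause, the stated default rule severs what cannot stand and enforces each remaining provision that can operate on its own. Section 1, Section 2, Section 4, Section 5, and Section 7 remain in effect.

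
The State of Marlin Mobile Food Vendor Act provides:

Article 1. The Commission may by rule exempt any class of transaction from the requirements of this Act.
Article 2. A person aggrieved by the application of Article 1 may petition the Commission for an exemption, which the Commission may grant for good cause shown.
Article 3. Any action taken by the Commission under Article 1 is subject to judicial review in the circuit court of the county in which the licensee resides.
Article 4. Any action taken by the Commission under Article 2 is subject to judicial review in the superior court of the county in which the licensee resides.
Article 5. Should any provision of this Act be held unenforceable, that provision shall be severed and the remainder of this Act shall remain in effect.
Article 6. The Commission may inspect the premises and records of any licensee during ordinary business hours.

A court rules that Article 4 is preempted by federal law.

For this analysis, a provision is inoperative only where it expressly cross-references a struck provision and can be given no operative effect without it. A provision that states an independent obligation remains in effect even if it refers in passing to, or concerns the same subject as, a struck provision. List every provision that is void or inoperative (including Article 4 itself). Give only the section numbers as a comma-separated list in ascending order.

Article 4 is struck. Nothing else in the Act is defined by reference to Article 4. Under the severability clause in Article 5, the remaining provisions continue in force. That leaves Article 1, Article 2, Article 3, Article 5, and Article 6 in effect.

4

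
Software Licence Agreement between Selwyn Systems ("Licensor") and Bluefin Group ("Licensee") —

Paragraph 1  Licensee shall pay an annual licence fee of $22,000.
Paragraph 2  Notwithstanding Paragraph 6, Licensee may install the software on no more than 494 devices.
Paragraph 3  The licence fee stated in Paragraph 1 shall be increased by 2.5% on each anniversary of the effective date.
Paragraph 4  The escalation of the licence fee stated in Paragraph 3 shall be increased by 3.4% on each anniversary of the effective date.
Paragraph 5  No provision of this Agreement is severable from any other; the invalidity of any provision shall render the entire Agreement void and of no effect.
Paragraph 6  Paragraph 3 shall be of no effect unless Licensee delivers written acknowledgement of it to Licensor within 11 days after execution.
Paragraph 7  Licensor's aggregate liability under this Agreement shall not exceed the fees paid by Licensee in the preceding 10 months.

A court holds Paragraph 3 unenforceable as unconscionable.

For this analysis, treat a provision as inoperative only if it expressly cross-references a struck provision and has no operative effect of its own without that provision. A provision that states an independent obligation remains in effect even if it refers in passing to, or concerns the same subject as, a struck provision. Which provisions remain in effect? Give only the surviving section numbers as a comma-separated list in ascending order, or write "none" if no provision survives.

Paragraph 3 is struck. Paragraph 4 has no operative effect of its own apart from Paragraph 3 and is therefore inoperative. Paragraph 6 merely fixes the acknowledgement condition for Paragraph 3; with Paragraph 3 gone it has nothing to operate on and falls away. Paragraph 5 provides that the Agreement is not severable, so the invalidity of any one provision voids the entire Agreement. No provision of the Agreement survives.

none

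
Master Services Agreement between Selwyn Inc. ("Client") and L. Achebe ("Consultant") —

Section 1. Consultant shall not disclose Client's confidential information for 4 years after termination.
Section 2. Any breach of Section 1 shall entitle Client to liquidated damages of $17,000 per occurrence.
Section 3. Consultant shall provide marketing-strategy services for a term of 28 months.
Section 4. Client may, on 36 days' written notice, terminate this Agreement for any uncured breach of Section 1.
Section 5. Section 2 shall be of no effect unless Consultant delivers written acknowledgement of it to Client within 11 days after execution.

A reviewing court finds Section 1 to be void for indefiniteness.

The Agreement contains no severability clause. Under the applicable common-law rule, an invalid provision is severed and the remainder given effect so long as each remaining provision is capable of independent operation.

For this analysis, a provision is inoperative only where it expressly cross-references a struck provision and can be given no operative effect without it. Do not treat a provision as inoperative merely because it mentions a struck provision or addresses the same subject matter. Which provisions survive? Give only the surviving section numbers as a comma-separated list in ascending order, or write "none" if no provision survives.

3

Section 1 is struck. The whole of Section 2 is the liquidated-damages amount, defined by reference to Section 1, so Section 2 cannot stand once Section 1 is removed. Section 4 operates only by reference to Section 1, so it falls with Section 1. Section 5 operates only by reference to Section 2, so it falls with Section 2. With no severability clause, the stated default rule severs what cannot stand and enforces each remaining provision that can operate on its own. Only Section 3 remains in effect.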